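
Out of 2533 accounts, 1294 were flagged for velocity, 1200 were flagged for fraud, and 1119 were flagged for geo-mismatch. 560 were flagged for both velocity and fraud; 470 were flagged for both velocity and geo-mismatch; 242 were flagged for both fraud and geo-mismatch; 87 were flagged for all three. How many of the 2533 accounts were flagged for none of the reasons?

|union| = 1294 + 1200 + 1119 − 560 − 470 − 242 + 87 = 2428
None: 2533 − 2428 = 105

105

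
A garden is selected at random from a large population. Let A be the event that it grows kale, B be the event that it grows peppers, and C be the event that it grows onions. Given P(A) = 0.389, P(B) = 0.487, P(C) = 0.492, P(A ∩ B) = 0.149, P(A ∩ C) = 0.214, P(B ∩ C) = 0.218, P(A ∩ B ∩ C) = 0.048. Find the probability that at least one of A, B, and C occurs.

0.835

P(A ∪ B ∪ C) = 0.389 + 0.487 + 0.492 − 0.149 − 0.214 − 0.218 + 0.048 = 0.835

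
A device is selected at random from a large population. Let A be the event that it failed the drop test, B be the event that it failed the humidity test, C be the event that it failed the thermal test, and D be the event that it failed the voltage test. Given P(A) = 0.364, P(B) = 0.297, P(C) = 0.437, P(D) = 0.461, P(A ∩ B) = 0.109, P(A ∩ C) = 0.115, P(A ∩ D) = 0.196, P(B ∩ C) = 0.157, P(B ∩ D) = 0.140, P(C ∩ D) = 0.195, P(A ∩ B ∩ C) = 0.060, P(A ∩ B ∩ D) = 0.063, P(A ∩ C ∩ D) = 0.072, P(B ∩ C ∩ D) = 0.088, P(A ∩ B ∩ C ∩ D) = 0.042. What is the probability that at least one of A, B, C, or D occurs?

Inclusion–exclusion gives
P(A ∪ B ∪ C ∪ D) = 0.364 + 0.297 + 0.437 + 0.461 − 0.109 − 0.115 − 0.196 − 0.157 − 0.140 − 0.195 + 0.060 + 0.063 + 0.072 + 0.088 − 0.042 = 0.888

0.888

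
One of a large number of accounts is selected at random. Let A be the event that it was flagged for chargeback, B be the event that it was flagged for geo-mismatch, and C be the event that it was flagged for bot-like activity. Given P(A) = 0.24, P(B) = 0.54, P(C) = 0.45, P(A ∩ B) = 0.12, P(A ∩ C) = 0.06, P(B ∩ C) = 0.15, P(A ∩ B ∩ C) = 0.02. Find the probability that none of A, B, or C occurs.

0.08

Apply inclusion-exclusion:
P(A ∪ B ∪ C) = 0.24 + 0.54 + 0.45 − 0.12 − 0.06 − 0.15 + 0.02 = 0.92
P(none) = 1 − 0.92 = 0.08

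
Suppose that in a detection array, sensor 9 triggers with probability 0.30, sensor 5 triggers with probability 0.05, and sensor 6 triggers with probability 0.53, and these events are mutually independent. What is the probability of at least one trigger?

0.68745

Independence gives P(none) = ∏(1 − pᵢ).
P(none) = (1 − 0.30) × (1 − 0.05) × (1 − 0.53) = 0.70 × 0.95 × 0.47 = 0.31255
P(at least one) = 1 − 0.31255 = 0.68745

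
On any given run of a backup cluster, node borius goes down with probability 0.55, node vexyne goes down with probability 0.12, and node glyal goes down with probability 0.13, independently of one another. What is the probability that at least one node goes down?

P(none) = (1 − 0.55) × (1 − 0.12) × (1 − 0.13) = 0.45 × 0.88 × 0.87 = 0.34452
P(at least one) = 1 − 0.34452 = 0.65548

0.65548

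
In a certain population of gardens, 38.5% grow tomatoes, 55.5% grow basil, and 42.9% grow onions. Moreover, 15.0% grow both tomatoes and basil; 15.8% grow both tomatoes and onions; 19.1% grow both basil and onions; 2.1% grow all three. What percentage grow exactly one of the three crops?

By inclusion–exclusion (exactly-one form):
P(exactly one) = 38.5 + 55.5 + 42.9 − 2·15.0 − 2·15.8 − 2·19.1 + 3·2.1 = 43.4%

43.4%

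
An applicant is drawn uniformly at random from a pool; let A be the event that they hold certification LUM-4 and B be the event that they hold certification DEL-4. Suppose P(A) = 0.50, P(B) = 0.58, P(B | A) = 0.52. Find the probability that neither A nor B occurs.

P(A ∩ B) = P(A)·P(B|A) = 0.50 × 0.52 = 0.26
P(A ∪ B) = 0.50 + 0.58 − 0.26 = 0.82
P(none) = 1 − 0.82 = 0.18

0.18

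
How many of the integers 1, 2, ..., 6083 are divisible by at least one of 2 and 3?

4055

Apply inclusion-exclusion:
3041 + 2027 − 1013 = 4055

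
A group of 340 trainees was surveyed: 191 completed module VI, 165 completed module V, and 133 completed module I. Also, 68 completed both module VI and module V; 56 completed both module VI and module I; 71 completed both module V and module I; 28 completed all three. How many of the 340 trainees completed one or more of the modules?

322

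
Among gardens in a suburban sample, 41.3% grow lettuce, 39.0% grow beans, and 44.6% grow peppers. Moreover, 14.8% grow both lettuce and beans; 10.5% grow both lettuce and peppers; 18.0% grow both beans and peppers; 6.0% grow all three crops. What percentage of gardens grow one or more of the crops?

87.6%

Inclusion–exclusion gives
P(≥1) = 41.3 + 39.0 + 44.6 − 14.8 − 10.5 − 18.0 + 6.0 = 87.6%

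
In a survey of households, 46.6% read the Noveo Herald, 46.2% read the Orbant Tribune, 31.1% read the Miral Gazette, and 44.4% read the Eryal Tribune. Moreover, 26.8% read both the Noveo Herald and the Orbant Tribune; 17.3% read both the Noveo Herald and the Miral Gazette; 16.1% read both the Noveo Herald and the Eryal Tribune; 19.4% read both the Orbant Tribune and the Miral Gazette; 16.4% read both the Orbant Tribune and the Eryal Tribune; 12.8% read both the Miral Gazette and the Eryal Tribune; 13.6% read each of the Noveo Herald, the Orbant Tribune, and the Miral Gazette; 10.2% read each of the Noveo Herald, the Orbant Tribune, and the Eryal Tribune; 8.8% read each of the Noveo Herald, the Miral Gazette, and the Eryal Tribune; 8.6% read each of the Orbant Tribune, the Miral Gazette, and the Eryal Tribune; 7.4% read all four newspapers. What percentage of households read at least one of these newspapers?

93.3%

By inclusion–exclusion:
P(at least one) = 46.6 + 46.2 + 31.1 + 44.4 − 26.8 − 17.3 − 16.1 − 19.4 − 16.4 − 12.8 + 13.6 + 10.2 + 8.8 + 8.6 − 7.4 = 93.3%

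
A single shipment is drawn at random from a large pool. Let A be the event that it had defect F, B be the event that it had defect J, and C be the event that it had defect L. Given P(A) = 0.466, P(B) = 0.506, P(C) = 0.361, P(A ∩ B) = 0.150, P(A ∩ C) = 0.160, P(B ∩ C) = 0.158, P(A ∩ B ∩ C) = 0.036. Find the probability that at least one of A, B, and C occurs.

0.901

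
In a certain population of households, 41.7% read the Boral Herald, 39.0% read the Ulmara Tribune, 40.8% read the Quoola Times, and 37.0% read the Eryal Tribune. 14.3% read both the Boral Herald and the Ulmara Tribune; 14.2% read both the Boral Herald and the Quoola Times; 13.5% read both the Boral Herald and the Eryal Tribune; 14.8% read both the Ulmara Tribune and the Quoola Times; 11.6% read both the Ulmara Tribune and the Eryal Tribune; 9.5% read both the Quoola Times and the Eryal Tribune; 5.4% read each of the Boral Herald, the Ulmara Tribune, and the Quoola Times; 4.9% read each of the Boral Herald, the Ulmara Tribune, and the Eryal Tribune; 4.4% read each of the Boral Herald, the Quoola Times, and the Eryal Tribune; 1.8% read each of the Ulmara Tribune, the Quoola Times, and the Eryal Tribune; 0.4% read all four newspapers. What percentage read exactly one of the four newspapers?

50.6%

By inclusion–exclusion (exactly-one form):
P(exactly one) = 41.7 + 39.0 + 40.8 + 37.0 − 2·14.3 − 2·14.2 − 2·13.5 − 2·14.8 − 2·11.6 − 2·9.5 + 3·5.4 + 3·4.9 + 3·4.4 + 3·1.8 − 4·0.4 = 50.6%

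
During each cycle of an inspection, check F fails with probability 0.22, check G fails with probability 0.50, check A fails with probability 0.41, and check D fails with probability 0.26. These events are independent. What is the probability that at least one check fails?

P(none) = (1 − 0.22) × (1 − 0.50) × (1 − 0.41) × (1 − 0.26) = 0.78 × 0.50 × 0.59 × 0.74 = 0.170274
P(at least one) = 1 − 0.170274 = 0.829726

0.829726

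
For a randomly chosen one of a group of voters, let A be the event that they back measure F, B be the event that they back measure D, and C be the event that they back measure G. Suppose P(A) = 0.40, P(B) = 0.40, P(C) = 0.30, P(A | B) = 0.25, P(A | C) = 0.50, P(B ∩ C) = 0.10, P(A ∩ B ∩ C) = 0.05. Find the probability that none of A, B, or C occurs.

P(A ∩ B) = P(B)·P(A|B) = 0.40 × 0.25 = 0.10
P(A ∩ C) = P(C)·P(A|C) = 0.30 × 0.50 = 0.15
Apply inclusion-exclusion:
P(A ∪ B ∪ C) = 0.40 + 0.40 + 0.30 − 0.10 − 0.15 − 0.10 + 0.05 = 0.80
P(none) = 1 − 0.80 = 0.20

0.20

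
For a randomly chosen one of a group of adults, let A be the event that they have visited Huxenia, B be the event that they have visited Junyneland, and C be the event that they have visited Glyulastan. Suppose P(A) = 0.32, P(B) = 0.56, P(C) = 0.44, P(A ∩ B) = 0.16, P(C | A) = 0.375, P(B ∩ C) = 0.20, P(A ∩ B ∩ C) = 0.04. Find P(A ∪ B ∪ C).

P(A ∩ C) = P(A)·P(C|A) = 0.32 × 0.375 = 0.12
Inclusion–exclusion gives
P(A ∪ B ∪ C) = 0.32 + 0.56 + 0.44 − 0.16 − 0.12 − 0.20 + 0.04 = 0.88

0.88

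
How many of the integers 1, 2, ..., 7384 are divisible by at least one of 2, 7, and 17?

By inclusion–exclusion:
3692 + 1054 + 434 − 527 − 217 − 62 + 31 = 4405

4405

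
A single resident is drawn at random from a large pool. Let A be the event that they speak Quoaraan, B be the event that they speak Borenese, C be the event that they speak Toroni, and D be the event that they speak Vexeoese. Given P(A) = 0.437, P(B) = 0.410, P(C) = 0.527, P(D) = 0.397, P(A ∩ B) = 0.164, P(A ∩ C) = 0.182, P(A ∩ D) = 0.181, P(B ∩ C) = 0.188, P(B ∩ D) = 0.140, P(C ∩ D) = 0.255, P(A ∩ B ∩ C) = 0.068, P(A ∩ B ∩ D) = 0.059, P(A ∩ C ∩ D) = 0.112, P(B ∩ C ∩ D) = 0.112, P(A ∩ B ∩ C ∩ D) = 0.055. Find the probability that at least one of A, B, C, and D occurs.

0.957

Apply inclusion-exclusion:
P(A ∪ B ∪ C ∪ D) = 0.437 + 0.410 + 0.527 + 0.397 − 0.164 − 0.182 − 0.181 − 0.188 − 0.140 − 0.255 + 0.068 + 0.059 + 0.112 + 0.112 − 0.055 = 0.957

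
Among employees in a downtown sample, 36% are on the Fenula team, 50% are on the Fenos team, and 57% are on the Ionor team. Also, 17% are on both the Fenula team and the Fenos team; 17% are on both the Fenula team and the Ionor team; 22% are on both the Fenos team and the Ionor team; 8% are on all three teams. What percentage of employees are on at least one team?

Inclusion–exclusion gives
P(at least one) = 36 + 50 + 57 − 17 − 17 − 22 + 8 = 95%

95%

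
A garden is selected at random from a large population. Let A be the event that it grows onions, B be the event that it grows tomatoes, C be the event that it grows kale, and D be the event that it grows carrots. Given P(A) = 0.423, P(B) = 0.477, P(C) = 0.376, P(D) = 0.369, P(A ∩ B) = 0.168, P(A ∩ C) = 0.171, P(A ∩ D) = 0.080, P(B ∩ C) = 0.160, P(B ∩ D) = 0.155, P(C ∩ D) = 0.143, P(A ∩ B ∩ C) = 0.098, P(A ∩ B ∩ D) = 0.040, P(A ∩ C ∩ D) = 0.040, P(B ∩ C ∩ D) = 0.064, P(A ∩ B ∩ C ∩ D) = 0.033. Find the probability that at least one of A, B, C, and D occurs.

0.977

Inclusion–exclusion gives
P(A ∪ B ∪ C ∪ D) = 0.423 + 0.477 + 0.376 + 0.369 − 0.168 − 0.171 − 0.080 − 0.160 − 0.155 − 0.143 + 0.098 + 0.040 + 0.040 + 0.064 − 0.033 = 0.977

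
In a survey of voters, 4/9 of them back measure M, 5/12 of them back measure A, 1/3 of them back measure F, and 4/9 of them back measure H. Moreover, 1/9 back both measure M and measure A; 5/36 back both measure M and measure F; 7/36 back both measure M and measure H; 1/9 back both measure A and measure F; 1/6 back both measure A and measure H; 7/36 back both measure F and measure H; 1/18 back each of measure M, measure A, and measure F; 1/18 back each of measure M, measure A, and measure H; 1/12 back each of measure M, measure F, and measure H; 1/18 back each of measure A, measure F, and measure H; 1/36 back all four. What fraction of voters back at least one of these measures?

Apply inclusion-exclusion:
P(at least one) = 4/9 + 5/12 + 1/3 + 4/9 − 1/9 − 5/36 − 7/36 − 1/9 − 1/6 − 7/36 + 1/18 + 1/18 + 1/12 + 1/18 − 1/36 = 17/18

17/18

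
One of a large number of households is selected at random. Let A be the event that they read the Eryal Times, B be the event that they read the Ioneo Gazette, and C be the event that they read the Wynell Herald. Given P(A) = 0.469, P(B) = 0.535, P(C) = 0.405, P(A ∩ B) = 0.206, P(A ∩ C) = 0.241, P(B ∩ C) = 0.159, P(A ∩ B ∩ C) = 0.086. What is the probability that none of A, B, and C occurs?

0.111

By inclusion-exclusion,
P(A ∪ B ∪ C) = 0.469 + 0.535 + 0.405 − 0.206 − 0.241 − 0.159 + 0.086 = 0.889
P(none) = 1 − 0.889 = 0.111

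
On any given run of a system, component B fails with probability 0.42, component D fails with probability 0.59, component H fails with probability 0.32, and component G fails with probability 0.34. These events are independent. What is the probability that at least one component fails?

P(none) = (1 − 0.42) × (1 − 0.59) × (1 − 0.32) × (1 − 0.34) = 0.58 × 0.41 × 0.68 × 0.66 = 0.10672464
P(at least one) = 1 − 0.10672464 = 0.89327536

0.89327536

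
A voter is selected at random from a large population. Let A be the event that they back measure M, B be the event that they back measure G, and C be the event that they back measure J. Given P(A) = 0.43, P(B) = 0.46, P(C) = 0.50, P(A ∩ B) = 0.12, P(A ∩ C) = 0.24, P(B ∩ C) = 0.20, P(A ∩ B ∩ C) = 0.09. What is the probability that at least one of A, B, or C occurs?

Inclusion–exclusion gives
P(A ∪ B ∪ C) = 0.43 + 0.46 + 0.50 − 0.12 − 0.24 − 0.20 + 0.09 = 0.92

0.92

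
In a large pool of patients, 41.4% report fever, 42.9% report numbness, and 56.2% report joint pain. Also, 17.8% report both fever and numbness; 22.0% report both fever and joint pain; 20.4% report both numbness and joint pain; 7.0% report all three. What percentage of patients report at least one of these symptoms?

87.3%

P(union) = 41.4 + 42.9 + 56.2 − 17.8 − 22.0 − 20.4 + 7.0 = 87.3%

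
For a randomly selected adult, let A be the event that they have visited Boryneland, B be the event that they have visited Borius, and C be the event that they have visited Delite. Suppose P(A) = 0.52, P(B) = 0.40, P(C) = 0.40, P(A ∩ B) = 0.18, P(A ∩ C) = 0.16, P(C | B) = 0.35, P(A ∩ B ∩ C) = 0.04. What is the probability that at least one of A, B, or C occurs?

0.88

P(B ∩ C) = P(B)·P(C|B) = 0.40 × 0.35 = 0.14
Inclusion–exclusion gives
P(A ∪ B ∪ C) = 0.52 + 0.40 + 0.40 − 0.18 − 0.16 − 0.14 + 0.04 = 0.88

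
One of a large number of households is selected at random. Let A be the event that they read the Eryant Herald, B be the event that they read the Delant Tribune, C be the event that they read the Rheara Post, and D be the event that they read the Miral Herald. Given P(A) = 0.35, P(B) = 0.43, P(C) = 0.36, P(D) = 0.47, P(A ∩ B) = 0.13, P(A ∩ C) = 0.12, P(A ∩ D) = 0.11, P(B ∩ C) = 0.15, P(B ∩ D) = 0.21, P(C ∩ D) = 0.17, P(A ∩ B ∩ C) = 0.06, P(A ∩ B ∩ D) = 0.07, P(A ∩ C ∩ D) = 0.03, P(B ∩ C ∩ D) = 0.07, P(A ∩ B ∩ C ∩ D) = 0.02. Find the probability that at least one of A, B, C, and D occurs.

0.93

Apply inclusion-exclusion:
P(A ∪ B ∪ C ∪ D) = 0.35 + 0.43 + 0.36 + 0.47 − 0.13 − 0.12 − 0.11 − 0.15 − 0.21 − 0.17 + 0.06 + 0.07 + 0.03 + 0.07 − 0.02 = 0.93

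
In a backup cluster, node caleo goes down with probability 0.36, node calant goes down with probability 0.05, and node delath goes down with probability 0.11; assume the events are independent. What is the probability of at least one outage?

P(none) = (1 − 0.36) × (1 − 0.05) × (1 − 0.11) = 0.64 × 0.95 × 0.89 = 0.54112
P(at least one) = 1 − 0.54112 = 0.45888

0.45888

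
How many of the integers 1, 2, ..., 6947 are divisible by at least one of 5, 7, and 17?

Using inclusion–exclusion:
1389 + 992 + 408 − 198 − 81 − 58 + 11 = 2463

2463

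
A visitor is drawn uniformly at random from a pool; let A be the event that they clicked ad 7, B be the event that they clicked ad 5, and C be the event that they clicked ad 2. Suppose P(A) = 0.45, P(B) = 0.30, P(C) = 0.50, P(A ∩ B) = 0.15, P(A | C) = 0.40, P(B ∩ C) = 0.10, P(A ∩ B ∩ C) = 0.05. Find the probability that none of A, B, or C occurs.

0.15

P(A ∩ C) = P(C)·P(A|C) = 0.50 × 0.40 = 0.20
P(A ∪ B ∪ C) = 0.45 + 0.30 + 0.50 − 0.15 − 0.20 − 0.10 + 0.05 = 0.85
P(none) = 1 − 0.85 = 0.15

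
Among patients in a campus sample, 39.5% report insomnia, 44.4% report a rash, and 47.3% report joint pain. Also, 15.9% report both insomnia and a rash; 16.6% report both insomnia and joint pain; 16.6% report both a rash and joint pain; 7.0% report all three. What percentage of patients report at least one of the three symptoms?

Apply inclusion-exclusion:
P(union) = 39.5 + 44.4 + 47.3 − 15.9 − 16.6 − 16.6 + 7.0 = 89.1%

89.1%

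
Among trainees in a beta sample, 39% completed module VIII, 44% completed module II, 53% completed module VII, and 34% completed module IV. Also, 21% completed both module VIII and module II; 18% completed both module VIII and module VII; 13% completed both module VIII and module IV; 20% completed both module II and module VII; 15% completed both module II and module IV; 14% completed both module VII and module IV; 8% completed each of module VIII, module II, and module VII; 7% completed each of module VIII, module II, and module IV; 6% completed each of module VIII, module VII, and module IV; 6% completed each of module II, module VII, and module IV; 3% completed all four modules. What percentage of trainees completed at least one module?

93%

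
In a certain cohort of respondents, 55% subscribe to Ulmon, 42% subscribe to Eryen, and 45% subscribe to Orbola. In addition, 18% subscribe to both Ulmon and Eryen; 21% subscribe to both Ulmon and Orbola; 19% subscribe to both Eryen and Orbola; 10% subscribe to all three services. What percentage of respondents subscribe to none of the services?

Inclusion–exclusion gives
P(≥1) = 55 + 42 + 45 − 18 − 21 − 19 + 10 = 94%
P(none) = 100% − 94% = 6%

6%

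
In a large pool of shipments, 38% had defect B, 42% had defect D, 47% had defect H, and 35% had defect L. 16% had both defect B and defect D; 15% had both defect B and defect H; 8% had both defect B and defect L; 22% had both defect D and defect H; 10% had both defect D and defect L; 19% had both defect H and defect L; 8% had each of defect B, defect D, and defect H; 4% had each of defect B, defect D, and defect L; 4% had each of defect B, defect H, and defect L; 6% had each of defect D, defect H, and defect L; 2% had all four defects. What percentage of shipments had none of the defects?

8%

By inclusion-exclusion,
P(union) = 38 + 42 + 47 + 35 − 16 − 15 − 8 − 22 − 10 − 19 + 8 + 4 + 4 + 6 − 2 = 92%
P(none) = 100% − 92% = 8%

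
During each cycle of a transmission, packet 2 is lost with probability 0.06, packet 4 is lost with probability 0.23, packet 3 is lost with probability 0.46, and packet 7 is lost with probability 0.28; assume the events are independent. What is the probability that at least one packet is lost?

P(none) = (1 − 0.06) × (1 − 0.23) × (1 − 0.46) × (1 − 0.28) = 0.94 × 0.77 × 0.54 × 0.72 = 0.28141344
P(at least one) = 1 − 0.28141344 = 0.71858656

0.71858656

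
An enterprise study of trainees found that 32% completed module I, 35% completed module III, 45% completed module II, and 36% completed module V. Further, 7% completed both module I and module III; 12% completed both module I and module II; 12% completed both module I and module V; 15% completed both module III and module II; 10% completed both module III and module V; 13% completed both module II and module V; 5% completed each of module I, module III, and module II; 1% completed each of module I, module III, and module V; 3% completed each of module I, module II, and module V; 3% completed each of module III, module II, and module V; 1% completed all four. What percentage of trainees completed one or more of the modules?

By inclusion-exclusion,
P(at least one) = 32 + 35 + 45 + 36 − 7 − 12 − 12 − 15 − 10 − 13 + 5 + 1 + 3 + 3 − 1 = 90%

90%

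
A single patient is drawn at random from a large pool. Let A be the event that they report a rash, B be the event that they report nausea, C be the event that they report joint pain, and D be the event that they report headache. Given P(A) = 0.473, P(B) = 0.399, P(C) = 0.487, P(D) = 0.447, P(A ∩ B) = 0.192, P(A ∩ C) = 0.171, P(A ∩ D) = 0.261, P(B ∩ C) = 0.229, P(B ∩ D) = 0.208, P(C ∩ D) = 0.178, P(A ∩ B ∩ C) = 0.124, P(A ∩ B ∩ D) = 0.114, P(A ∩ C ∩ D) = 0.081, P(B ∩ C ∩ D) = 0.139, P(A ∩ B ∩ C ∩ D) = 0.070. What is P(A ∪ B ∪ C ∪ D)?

0.955

P(A ∪ B ∪ C ∪ D) = 0.473 + 0.399 + 0.487 + 0.447 − 0.192 − 0.171 − 0.261 − 0.229 − 0.208 − 0.178 + 0.124 + 0.114 + 0.081 + 0.139 − 0.070 = 0.955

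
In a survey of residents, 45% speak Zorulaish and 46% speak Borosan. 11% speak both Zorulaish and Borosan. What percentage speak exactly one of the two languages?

69%

P(exactly one) = 45 + 46 − 2·11 = 69%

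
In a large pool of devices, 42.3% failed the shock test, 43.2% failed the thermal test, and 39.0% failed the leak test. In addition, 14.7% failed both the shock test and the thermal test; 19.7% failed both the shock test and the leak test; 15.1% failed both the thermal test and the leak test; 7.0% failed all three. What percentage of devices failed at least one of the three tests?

P(at least one) = 42.3 + 43.2 + 39.0 − 14.7 − 19.7 − 15.1 + 7.0 = 82.0%

82.0%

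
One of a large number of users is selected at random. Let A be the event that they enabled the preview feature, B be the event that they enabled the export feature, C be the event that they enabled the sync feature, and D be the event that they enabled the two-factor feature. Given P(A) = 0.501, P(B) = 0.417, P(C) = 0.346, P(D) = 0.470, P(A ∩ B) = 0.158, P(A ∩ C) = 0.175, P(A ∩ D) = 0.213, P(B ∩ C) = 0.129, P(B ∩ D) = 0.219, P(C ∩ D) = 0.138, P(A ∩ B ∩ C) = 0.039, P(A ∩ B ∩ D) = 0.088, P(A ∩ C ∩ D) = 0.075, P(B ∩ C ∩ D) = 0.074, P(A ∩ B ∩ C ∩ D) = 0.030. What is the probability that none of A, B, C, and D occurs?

Apply inclusion-exclusion:
P(A ∪ B ∪ C ∪ D) = 0.501 + 0.417 + 0.346 + 0.470 − 0.158 − 0.175 − 0.213 − 0.129 − 0.219 − 0.138 + 0.039 + 0.088 + 0.075 + 0.074 − 0.030 = 0.948
P(none) = 1 − 0.948 = 0.052

0.052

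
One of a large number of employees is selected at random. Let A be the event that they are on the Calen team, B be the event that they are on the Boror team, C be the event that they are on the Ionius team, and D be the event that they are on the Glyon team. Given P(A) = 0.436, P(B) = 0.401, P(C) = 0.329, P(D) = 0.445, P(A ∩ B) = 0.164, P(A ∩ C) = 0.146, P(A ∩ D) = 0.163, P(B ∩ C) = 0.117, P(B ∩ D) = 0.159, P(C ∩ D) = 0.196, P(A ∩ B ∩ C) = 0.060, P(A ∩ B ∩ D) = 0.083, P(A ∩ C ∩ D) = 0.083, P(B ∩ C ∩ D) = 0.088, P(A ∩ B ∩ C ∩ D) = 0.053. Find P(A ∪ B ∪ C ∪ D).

Apply inclusion-exclusion:
P(A ∪ B ∪ C ∪ D) = 0.436 + 0.401 + 0.329 + 0.445 − 0.164 − 0.146 − 0.163 − 0.117 − 0.159 − 0.196 + 0.060 + 0.083 + 0.083 + 0.088 − 0.053 = 0.927

0.927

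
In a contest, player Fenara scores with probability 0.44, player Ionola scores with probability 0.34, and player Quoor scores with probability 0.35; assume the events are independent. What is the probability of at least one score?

0.75976

P(none) = (1 − 0.44) × (1 − 0.34) × (1 − 0.35) = 0.56 × 0.66 × 0.65 = 0.24024
P(at least one) = 1 − 0.24024 = 0.75976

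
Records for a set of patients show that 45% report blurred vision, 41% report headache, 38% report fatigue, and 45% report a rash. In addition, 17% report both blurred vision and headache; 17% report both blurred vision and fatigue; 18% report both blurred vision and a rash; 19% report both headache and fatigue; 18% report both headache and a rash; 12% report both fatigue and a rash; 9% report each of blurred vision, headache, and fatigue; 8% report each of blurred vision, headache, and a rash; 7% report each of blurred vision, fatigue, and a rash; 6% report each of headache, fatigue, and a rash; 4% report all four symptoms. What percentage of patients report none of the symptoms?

6%

P(at least one) = 45 + 41 + 38 + 45 − 17 − 17 − 18 − 19 − 18 − 12 + 9 + 8 + 7 + 6 − 4 = 94%
P(none) = 100% − 94% = 6%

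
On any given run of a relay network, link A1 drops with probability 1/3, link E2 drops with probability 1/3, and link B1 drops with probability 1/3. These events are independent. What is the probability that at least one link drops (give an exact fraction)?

Since the events are independent, P(none) is the product of the individual non-occurrence probabilities.
P(none) = (1 − 1/3) × (1 − 1/3) × (1 − 1/3) = 2/3 × 2/3 × 2/3 = 8/27
P(at least one) = 1 − 8/27 = 19/27

19/27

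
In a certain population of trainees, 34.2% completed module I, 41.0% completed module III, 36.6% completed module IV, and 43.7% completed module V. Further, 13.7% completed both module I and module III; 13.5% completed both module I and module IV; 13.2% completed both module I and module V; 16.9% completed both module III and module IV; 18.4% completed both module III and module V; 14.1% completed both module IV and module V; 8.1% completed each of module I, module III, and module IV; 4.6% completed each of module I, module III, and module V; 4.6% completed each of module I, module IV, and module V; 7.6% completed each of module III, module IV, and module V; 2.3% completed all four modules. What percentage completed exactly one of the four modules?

41.4%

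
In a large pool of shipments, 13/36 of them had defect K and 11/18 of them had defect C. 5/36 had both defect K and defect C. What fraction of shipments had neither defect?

1/6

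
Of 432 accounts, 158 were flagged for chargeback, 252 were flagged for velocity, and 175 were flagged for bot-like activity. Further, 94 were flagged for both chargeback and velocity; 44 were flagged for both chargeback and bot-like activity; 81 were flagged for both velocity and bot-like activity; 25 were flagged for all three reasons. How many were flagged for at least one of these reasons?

391

Inclusion–exclusion gives
N(≥1) = 158 + 252 + 175 − 94 − 44 − 81 + 25 = 391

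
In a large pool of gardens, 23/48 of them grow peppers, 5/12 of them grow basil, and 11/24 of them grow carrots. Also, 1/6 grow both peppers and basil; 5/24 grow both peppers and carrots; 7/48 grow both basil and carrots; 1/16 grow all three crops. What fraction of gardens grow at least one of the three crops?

Apply inclusion-exclusion:
P(≥1) = 23/48 + 5/12 + 11/24 − 1/6 − 5/24 − 7/48 + 1/16 = 43/48

43/48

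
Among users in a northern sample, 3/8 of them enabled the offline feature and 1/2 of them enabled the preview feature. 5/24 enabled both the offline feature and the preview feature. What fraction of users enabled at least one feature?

2/3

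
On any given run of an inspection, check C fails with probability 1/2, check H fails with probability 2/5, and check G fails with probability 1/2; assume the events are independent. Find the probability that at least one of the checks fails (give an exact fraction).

17/20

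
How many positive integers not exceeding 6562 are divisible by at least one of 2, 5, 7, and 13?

4485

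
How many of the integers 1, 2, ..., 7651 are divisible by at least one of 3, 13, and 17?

floor(7651/3) + floor(7651/13) + floor(7651/17) − floor(7651/39) − floor(7651/51) − floor(7651/221) + floor(7651/663) = 2550 + 588 + 450 − 196 − 150 − 34 + 11 = 3219

3219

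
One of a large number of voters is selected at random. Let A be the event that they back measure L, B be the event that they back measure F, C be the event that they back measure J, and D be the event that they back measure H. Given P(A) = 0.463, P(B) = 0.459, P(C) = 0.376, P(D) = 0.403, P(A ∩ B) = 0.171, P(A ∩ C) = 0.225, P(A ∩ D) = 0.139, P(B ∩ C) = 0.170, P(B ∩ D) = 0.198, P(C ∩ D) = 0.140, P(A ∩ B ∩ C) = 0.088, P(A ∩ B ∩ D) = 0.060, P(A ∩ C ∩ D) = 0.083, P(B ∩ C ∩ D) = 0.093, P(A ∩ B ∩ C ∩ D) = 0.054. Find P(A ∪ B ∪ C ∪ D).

0.928

Inclusion–exclusion gives
P(A ∪ B ∪ C ∪ D) = 0.463 + 0.459 + 0.376 + 0.403 − 0.171 − 0.225 − 0.139 − 0.170 − 0.198 − 0.140 + 0.088 + 0.060 + 0.083 + 0.093 − 0.054 = 0.928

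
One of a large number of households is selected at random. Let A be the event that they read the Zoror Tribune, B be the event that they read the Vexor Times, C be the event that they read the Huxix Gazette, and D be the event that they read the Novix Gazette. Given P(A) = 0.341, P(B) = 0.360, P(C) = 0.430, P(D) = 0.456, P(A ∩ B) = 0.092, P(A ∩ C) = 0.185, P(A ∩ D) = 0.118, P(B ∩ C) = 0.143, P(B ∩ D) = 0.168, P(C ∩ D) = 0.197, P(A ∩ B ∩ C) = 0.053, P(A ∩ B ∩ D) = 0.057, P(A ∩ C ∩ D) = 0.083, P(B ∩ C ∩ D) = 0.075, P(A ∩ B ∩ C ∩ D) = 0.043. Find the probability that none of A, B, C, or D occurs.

0.091

By inclusion-exclusion,
P(A ∪ B ∪ C ∪ D) = 0.341 + 0.360 + 0.430 + 0.456 − 0.092 − 0.185 − 0.118 − 0.143 − 0.168 − 0.197 + 0.053 + 0.057 + 0.083 + 0.075 − 0.043 = 0.909
P(none) = 1 − 0.909 = 0.091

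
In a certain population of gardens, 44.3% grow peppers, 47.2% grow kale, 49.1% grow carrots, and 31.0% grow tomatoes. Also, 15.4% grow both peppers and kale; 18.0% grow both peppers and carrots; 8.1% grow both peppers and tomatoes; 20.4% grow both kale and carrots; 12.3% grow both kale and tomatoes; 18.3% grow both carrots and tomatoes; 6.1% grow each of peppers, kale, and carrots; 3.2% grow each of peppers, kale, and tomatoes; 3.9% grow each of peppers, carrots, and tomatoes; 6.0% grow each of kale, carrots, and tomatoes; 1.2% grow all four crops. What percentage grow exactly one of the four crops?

By inclusion–exclusion (exactly-one form):
P(exactly one) = 44.3 + 47.2 + 49.1 + 31.0 − 2·15.4 − 2·18.0 − 2·8.1 − 2·20.4 − 2·12.3 − 2·18.3 + 3·6.1 + 3·3.2 + 3·3.9 + 3·6.0 − 4·1.2 = 39.4%

39.4%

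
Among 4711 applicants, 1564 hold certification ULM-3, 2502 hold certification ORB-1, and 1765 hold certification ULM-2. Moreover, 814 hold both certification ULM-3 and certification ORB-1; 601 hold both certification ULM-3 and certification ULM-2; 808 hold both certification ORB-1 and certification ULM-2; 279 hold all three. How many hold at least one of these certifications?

3887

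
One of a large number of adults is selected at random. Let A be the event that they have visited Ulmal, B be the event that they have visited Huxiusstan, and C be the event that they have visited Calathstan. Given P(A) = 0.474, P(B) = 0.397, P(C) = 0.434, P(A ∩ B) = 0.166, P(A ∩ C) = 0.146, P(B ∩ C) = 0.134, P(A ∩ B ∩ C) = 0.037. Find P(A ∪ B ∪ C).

0.896

P(A ∪ B ∪ C) = 0.474 + 0.397 + 0.434 − 0.166 − 0.146 − 0.134 + 0.037 = 0.896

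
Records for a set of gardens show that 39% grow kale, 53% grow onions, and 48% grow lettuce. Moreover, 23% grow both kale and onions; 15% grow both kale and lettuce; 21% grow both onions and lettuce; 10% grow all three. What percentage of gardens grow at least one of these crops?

91%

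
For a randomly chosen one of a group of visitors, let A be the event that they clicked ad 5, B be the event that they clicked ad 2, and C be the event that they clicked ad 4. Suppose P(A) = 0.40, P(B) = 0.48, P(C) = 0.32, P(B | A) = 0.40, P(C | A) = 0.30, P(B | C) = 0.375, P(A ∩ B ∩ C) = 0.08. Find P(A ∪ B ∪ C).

0.88

P(A ∩ B) = P(A)·P(B|A) = 0.40 × 0.40 = 0.16
P(A ∩ C) = P(A)·P(C|A) = 0.40 × 0.30 = 0.12
P(B ∩ C) = P(C)·P(B|C) = 0.32 × 0.375 = 0.12
P(A ∪ B ∪ C) = 0.40 + 0.48 + 0.32 − 0.16 − 0.12 − 0.12 + 0.08 = 0.88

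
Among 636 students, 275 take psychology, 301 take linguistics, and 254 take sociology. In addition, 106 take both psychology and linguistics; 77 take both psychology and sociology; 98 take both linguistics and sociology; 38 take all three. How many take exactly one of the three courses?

Using the inclusion–exclusion count for exactly one event:
|exactly one| = 275 + 301 + 254 − 2·106 − 2·77 − 2·98 + 3·38 = 382

382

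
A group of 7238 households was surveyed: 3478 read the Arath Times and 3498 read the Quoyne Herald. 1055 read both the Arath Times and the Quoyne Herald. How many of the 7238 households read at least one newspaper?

5921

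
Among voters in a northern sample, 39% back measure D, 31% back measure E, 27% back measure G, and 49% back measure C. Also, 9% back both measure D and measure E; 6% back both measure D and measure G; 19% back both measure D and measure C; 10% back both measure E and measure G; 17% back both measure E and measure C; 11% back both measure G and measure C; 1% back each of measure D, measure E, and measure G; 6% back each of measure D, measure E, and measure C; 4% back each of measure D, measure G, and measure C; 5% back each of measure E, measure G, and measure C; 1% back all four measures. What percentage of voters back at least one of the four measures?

89%

P(≥1) = 39 + 31 + 27 + 49 − 9 − 6 − 19 − 10 − 17 − 11 + 1 + 6 + 4 + 5 − 1 = 89%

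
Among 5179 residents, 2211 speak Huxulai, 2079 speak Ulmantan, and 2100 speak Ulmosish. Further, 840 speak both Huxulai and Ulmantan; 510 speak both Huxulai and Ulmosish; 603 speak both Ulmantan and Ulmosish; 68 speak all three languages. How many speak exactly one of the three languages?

2688

|exactly one| = 2211 + 2079 + 2100 − 2·840 − 2·510 − 2·603 + 3·68 = 2688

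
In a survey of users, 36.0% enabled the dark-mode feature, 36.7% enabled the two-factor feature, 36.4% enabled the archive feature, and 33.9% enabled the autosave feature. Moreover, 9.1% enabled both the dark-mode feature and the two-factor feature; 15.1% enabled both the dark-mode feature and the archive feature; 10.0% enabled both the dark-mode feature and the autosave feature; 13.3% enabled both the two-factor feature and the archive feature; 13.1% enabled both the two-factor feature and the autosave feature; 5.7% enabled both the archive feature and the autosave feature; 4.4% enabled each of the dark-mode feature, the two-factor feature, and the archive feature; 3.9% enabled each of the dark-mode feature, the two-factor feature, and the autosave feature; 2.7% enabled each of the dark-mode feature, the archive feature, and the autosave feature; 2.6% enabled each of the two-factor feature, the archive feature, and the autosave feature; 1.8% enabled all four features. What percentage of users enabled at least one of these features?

Using inclusion–exclusion:
P(union) = 36.0 + 36.7 + 36.4 + 33.9 − 9.1 − 15.1 − 10.0 − 13.3 − 13.1 − 5.7 + 4.4 + 3.9 + 2.7 + 2.6 − 1.8 = 88.5%

88.5%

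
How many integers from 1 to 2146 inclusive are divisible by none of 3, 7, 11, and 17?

1050

Apply inclusion-exclusion:
floor(2146/3) + floor(2146/7) + floor(2146/11) + floor(2146/17) − floor(2146/21) − floor(2146/33) − floor(2146/51) − floor(2146/77) − floor(2146/119) − floor(2146/187) + floor(2146/231) + floor(2146/357) + floor(2146/561) + floor(2146/1309) − floor(2146/3927) = 715 + 306 + 195 + 126 − 102 − 65 − 42 − 27 − 18 − 11 + 9 + 6 + 3 + 1 − 0 = 1096
2146 − 1096 = 1050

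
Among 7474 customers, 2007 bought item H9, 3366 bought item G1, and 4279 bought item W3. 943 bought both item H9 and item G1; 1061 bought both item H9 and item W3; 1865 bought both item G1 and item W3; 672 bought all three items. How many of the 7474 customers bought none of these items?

Inclusion–exclusion gives
|at least one| = 2007 + 3366 + 4279 − 943 − 1061 − 1865 + 672 = 6455
None: 7474 − 6455 = 1019

1019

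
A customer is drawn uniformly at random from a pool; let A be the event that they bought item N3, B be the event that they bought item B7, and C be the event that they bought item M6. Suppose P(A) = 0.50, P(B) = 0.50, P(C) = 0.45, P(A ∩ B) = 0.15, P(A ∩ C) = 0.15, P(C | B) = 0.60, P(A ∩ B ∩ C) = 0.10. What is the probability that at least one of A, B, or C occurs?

0.95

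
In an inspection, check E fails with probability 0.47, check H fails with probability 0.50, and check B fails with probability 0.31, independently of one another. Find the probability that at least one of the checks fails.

Since the events are independent, P(none) is the product of the individual non-occurrence probabilities.
P(none) = (1 − 0.47) × (1 − 0.50) × (1 − 0.31) = 0.53 × 0.50 × 0.69 = 0.18285
P(at least one) = 1 − 0.18285 = 0.81715

0.81715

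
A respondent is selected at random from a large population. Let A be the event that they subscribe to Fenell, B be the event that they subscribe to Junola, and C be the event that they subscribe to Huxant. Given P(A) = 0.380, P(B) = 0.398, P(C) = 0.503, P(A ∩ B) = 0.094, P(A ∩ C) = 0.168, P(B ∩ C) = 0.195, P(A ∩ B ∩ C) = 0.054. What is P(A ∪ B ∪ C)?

0.878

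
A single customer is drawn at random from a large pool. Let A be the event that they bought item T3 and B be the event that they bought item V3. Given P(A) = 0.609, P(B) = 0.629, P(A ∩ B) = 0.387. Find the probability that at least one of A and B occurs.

P(A ∪ B) = 0.609 + 0.629 − 0.387 = 0.851

0.851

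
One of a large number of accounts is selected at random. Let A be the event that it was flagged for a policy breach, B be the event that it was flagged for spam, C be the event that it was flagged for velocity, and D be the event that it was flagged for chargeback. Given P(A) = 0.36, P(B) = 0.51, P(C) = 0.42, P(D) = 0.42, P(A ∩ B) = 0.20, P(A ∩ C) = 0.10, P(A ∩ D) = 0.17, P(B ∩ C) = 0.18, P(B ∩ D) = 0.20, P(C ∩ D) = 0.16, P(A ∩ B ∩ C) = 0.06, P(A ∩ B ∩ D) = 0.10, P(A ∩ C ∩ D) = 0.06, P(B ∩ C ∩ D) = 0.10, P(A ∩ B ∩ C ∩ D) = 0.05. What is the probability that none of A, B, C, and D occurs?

Apply inclusion-exclusion:
P(A ∪ B ∪ C ∪ D) = 0.36 + 0.51 + 0.42 + 0.42 − 0.20 − 0.10 − 0.17 − 0.18 − 0.20 − 0.16 + 0.06 + 0.10 + 0.06 + 0.10 − 0.05 = 0.97
P(none) = 1 − 0.97 = 0.03

0.03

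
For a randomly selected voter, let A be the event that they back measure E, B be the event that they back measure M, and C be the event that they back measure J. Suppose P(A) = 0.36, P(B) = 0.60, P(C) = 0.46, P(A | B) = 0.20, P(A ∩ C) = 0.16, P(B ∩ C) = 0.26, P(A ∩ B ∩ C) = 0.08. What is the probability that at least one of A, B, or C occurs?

P(A ∩ B) = P(B)·P(A|B) = 0.60 × 0.20 = 0.12
Apply inclusion-exclusion:
P(A ∪ B ∪ C) = 0.36 + 0.60 + 0.46 − 0.12 − 0.16 − 0.26 + 0.08 = 0.96

0.96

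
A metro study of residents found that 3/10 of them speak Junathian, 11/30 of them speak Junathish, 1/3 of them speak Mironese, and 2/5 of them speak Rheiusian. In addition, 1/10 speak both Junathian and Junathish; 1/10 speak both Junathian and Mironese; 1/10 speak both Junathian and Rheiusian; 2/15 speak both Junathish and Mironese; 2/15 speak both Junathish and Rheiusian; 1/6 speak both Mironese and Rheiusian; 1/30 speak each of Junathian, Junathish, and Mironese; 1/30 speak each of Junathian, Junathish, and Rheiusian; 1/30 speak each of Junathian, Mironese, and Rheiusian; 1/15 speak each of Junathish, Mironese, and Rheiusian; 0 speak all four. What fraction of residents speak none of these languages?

Apply inclusion-exclusion:
P(≥1) = 3/10 + 11/30 + 1/3 + 2/5 − 1/10 − 1/10 − 1/10 − 2/15 − 2/15 − 1/6 + 1/30 + 1/30 + 1/30 + 1/15 − 0 = 5/6
P(none) = 1 − 5/6 = 1/6

1/6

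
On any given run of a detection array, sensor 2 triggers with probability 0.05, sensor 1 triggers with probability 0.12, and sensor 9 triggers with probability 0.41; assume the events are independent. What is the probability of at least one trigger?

0.50676

P(none) = (1 − 0.05) × (1 − 0.12) × (1 − 0.41) = 0.95 × 0.88 × 0.59 = 0.49324
P(at least one) = 1 − 0.49324 = 0.50676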